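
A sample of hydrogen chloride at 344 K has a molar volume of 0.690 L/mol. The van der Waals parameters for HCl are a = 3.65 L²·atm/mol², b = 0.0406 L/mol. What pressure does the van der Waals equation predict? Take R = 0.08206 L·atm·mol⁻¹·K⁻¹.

P ≈ 35.80 atm

P = RT/(V_m − b) − a/V_m²
RT/(V_m − b) = (0.08206)(344)/(0.690 − 0.0406) = 28.229/0.64940 = 43.469 atm
a/V_m² = 3.65/(0.690)² = 7.6665 atm
P = 43.469 − 7.6665 = 35.80 atm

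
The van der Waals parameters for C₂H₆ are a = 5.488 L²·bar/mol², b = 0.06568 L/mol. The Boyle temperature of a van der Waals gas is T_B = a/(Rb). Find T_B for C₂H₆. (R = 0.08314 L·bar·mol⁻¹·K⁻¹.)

For a van der Waals gas the second virial coefficient B₂ = b − a/(RT) vanishes at T_B = a/(Rb).
T_B = 5.488/(0.08314×0.06568) = 5.488/0.0054606 = 1005 K

T_B ≈ 1005 K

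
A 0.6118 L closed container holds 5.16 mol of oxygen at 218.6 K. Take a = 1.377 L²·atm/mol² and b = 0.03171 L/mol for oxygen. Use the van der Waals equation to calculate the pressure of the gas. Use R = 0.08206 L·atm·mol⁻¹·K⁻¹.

P = nRT/(V − nb) − a n²/V²
nRT/(V − nb) = (5.16)(0.08206)(218.6)/(0.6118 − 5.16×0.03171) = 92.562/0.44818 = 206.53 atm
a n²/V² = (1.377)(5.16)²/(0.6118)² = 97.952 atm
P = 206.53 − 97.952 = 108.6 atm

P ≈ 108.6 atm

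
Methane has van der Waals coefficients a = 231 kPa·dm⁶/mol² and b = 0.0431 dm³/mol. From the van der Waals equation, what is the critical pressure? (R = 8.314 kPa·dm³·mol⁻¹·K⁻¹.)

P_c ≈ 4606 kPa

For a van der Waals gas, P_c = a/(27b²).
P_c = 231/(27×(0.0431)²) = 231/0.050155 = 4606 kPa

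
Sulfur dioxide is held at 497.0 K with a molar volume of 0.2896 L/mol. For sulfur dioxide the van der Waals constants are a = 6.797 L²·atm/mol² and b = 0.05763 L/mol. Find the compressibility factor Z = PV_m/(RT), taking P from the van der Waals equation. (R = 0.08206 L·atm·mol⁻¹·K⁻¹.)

Z ≈ 0.6730

P = RT/(V_m − b) − a/V_m² = (0.08206)(497.0)/(0.2896 − 0.05763) − 6.797/(0.2896)²
  = 40.784/0.23197 − 81.044 = 175.82 − 81.044 = 94.78 atm
Z = PV_m/(RT) = (94.78)(0.2896)/((0.08206)(497.0)) = 27.448/40.784 = 0.6730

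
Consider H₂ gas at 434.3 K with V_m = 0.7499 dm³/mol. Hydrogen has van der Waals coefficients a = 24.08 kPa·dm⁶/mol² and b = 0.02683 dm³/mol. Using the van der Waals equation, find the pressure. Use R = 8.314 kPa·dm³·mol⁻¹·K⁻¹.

P = RT/(V_m − b) − a/V_m²
RT/(V_m − b) = (8.314)(434.3)/(0.7499 − 0.02683) = 3610.8/0.72307 = 4993.7 kPa
a/V_m² = 24.08/(0.7499)² = 42.820 kPa
P = 4993.7 − 42.820 = 4951 kPa

P ≈ 4951 kPa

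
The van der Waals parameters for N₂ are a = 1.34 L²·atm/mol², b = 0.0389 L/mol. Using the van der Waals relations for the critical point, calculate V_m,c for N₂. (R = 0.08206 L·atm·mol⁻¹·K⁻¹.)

For a van der Waals gas, V_m,c = 3b.
V_m,c = 3×0.0389 = 0.1167 L/mol

V_m,c ≈ 0.1167 L/mol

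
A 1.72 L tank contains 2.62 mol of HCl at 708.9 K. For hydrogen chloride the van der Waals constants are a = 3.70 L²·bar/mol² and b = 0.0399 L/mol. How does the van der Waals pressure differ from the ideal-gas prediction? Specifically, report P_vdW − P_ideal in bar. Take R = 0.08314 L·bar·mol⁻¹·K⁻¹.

ΔP ≈ -2.776 bar

Ideal: P_ideal = nRT/V = (2.62)(0.08314)(708.9)/1.72 = 89.7776 bar
vdW: P = nRT/(V − nb) − a n²/V² = 154.417/1.61546 − 25.3983/2.95840 = 95.5870 − 8.58515 = 87.0019 bar
ΔP = 87.0019 − 89.7776 = -2.776 bar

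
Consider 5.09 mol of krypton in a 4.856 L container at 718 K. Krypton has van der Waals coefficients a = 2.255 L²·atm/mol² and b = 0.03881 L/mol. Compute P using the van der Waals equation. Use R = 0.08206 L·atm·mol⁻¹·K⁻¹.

P ≈ 61.90 atm

P = nRT/(V − nb) − a n²/V²
nRT/(V − nb) = (5.09)(0.08206)(718)/(4.856 − 5.09×0.03881) = 299.90/4.6585 = 64.377 atm
a n²/V² = (2.255)(5.09)²/(4.856)² = 2.4776 atm
P = 64.377 − 2.4776 = 61.90 atm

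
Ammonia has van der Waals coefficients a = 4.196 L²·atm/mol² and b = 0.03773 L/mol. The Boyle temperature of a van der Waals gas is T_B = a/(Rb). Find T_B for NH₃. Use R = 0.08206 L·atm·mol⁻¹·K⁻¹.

T_B ≈ 1355 K

For a van der Waals gas the second virial coefficient B₂ = b − a/(RT) vanishes at T_B = a/(Rb).
T_B = 4.196/(0.08206×0.03773) = 4.196/0.0030961 = 1355 K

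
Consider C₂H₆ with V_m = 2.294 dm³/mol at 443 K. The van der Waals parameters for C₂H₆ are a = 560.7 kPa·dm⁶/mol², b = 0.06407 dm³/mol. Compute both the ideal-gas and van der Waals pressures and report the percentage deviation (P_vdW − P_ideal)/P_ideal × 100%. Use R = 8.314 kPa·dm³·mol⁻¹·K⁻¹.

Ideal: P_ideal = RT/V_m = (8.314)(443)/2.294 = 1605.54 kPa
vdW: P = RT/(V_m − b) − a/V_m² = 3683.10/2.22993 − 560.7/5.26244 = 1651.67 − 106.548 = 1545.12 kPa
% deviation = (1545.12 − 1605.54)/1605.54 × 100% = -3.76%

-3.76 %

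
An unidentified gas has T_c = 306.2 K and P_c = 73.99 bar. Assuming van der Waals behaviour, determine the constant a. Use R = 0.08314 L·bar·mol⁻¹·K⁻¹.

a ≈ 3.695 L²·bar/mol²

From T_c = 8a/(27Rb) and P_c = a/(27b²): a = 27 R² T_c²/(64 P_c).
a = 27×(0.08314)²×(306.2)²/(64×73.99) = 17498/4735.4 = 3.695 L²·bar/mol²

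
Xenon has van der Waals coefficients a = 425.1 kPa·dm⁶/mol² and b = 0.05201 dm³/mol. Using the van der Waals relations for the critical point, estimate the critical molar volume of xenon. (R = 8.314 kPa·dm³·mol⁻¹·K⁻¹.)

For a van der Waals gas, V_m,c = 3b.
V_m,c = 3×0.05201 = 0.1560 dm³/mol

V_m,c ≈ 0.1560 dm³/mol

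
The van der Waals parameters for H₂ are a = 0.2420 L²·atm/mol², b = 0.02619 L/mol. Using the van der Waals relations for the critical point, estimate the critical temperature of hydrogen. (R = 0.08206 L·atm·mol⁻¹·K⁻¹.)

T_c ≈ 33.36 K

For a van der Waals gas, T_c = 8a/(27Rb).
T_c = 8×0.2420/(27×0.08206×0.02619) = 1.9360/0.058027 = 33.36 K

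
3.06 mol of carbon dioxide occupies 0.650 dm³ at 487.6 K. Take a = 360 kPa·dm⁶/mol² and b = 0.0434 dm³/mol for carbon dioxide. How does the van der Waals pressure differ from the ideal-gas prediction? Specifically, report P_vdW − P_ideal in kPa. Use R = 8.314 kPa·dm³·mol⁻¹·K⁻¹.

ΔP ≈ -3078 kPa

Ideal: P_ideal = nRT/V = (3.06)(8.314)(487.6)/0.650 = 19084.5 kPa
vdW: P = nRT/(V − nb) − a n²/V² = 12405.0/0.517196 − 3370.90/0.422500 = 23985.1 − 7978.46 = 16006.6 kPa
ΔP = 16006.6 − 19084.5 = -3078 kPa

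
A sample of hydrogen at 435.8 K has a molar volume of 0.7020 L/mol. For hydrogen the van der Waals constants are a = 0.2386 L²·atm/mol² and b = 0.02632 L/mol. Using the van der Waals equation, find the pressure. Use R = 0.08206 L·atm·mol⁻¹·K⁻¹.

P = RT/(V_m − b) − a/V_m²
RT/(V_m − b) = (0.08206)(435.8)/(0.7020 − 0.02632) = 35.762/0.67568 = 52.927 atm
a/V_m² = 0.2386/(0.7020)² = 0.48417 atm
P = 52.927 − 0.48417 = 52.44 atm

P ≈ 52.44 atm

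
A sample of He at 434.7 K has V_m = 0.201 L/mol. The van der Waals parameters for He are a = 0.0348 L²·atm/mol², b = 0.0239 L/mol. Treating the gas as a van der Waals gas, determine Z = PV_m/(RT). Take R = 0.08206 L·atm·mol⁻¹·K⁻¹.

Z ≈ 1.130

P = RT/(V_m − b) − a/V_m² = (0.08206)(434.7)/(0.201 − 0.0239) − 0.0348/(0.201)²
  = 35.671/0.17710 − 0.86136 = 201.42 − 0.86136 = 200.56 atm
Z = PV_m/(RT) = (200.56)(0.201)/((0.08206)(434.7)) = 40.313/35.671 = 1.130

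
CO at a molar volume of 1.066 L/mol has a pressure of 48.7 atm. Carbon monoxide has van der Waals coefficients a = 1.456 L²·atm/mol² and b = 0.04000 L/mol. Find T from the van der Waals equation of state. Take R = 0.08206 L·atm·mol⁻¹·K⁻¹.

T = (P + a/V_m²)(V_m − b)/R
P + a/V_m² = 48.7 + 1.456/(1.066)² = 49.981 atm
V_m − b = 1.066 − 0.04000 = 1.0260 L/mol
T = (49.981)(1.0260)/0.08206 = 624.9 K

T ≈ 624.9 K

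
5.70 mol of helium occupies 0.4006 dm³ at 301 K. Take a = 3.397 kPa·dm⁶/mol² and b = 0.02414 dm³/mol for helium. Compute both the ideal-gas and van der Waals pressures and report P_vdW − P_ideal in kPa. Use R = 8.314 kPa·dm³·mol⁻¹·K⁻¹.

ΔP ≈ 17941 kPa

Ideal: P_ideal = nRT/V = (5.70)(8.314)(301)/0.4006 = 35607.4 kPa
vdW: P = nRT/(V − nb) − a n²/V² = 14264.3/0.263002 − 110.369/0.160480 = 54236.5 − 687.743 = 53548.8 kPa
ΔP = 53548.8 − 35607.4 = 17941 kPa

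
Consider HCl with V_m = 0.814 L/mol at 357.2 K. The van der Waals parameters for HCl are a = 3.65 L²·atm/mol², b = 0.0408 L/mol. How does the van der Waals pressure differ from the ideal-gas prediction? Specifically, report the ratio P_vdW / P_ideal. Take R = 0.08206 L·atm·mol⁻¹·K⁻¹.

P_vdW / P_ideal ≈ 0.8998

Ideal: P_ideal = RT/V_m = (0.08206)(357.2)/0.814 = 36.0096 atm
vdW: P = RT/(V_m − b) − a/V_m² = 29.3118/0.773200 − 3.65/0.662596 = 37.9097 − 5.50864 = 32.4011 atm
Ratio = 32.4011/36.0096 = 0.8998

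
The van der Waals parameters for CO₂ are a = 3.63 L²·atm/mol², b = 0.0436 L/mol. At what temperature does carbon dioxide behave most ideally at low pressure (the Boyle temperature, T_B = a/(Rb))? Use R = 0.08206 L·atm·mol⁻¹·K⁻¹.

For a van der Waals gas the second virial coefficient B₂ = b − a/(RT) vanishes at T_B = a/(Rb).
T_B = 3.63/(0.08206×0.0436) = 3.63/0.0035778 = 1015 K

T_B ≈ 1015 K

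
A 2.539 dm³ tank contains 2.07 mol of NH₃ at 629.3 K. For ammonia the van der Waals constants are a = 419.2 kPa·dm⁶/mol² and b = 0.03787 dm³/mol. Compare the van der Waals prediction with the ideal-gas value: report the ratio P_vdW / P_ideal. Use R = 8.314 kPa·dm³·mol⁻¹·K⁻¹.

P_vdW / P_ideal ≈ 0.9665

Ideal: P_ideal = nRT/V = (2.07)(8.314)(629.3)/2.539 = 4265.55 kPa
vdW: P = nRT/(V − nb) − a n²/V² = 10830.2/2.46061 − 1796.23/6.44652 = 4401.43 − 278.636 = 4122.79 kPa
Ratio = 4122.79/4265.55 = 0.9665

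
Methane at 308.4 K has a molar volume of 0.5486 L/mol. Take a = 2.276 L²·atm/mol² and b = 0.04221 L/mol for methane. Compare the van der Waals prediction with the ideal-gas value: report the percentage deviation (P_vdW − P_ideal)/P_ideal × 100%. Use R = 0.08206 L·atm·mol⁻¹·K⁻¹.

-8.06 %

Ideal: P_ideal = RT/V_m = (0.08206)(308.4)/0.5486 = 46.1307 atm
vdW: P = RT/(V_m − b) − a/V_m² = 25.3073/0.506390 − 2.276/0.300962 = 49.9759 − 7.56242 = 42.4135 atm
% deviation = (42.4135 − 46.1307)/46.1307 × 100% = -8.06%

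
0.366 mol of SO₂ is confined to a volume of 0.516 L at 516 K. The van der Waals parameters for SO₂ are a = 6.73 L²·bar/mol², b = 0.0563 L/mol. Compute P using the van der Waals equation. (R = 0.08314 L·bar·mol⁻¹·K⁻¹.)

P = nRT/(V − nb) − a n²/V²
nRT/(V − nb) = (0.366)(0.08314)(516)/(0.516 − 0.366×0.0563) = 15.701/0.49539 = 31.694 bar
a n²/V² = (6.73)(0.366)²/(0.516)² = 3.3859 bar
P = 31.694 − 3.3859 = 28.31 bar

P ≈ 28.31 bar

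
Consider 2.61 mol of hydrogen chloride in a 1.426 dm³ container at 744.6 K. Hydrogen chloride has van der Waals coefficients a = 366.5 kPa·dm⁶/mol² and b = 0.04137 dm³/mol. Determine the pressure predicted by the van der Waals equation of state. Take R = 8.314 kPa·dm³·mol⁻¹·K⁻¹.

P = nRT/(V − nb) − a n²/V²
nRT/(V − nb) = (2.61)(8.314)(744.6)/(1.426 − 2.61×0.04137) = 16157/1.3180 = 12259 kPa
a n²/V² = (366.5)(2.61)²/(1.426)² = 1227.8 kPa
P = 12259 − 1227.8 = 11031 kPa

P ≈ 11031 kPa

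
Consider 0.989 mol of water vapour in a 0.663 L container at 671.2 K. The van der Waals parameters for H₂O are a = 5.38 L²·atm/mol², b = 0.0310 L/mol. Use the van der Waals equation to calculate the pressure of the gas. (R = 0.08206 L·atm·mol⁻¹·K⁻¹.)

P = nRT/(V − nb) − a n²/V²
nRT/(V − nb) = (0.989)(0.08206)(671.2)/(0.663 − 0.989×0.0310) = 54.473/0.63234 = 86.145 atm
a n²/V² = (5.38)(0.989)²/(0.663)² = 11.971 atm
P = 86.145 − 11.971 = 74.17 atm

P ≈ 74.17 atm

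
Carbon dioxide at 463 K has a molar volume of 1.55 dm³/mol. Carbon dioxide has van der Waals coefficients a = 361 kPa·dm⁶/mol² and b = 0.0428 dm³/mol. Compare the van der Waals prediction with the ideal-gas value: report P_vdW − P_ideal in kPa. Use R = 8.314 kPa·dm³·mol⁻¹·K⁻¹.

Ideal: P_ideal = RT/V_m = (8.314)(463)/1.55 = 2483.47 kPa
vdW: P = RT/(V_m − b) − a/V_m² = 3849.38/1.50720 − 361/2.40250 = 2553.99 − 150.260 = 2403.73 kPa
ΔP = 2403.73 − 2483.47 = -79.7 kPa

ΔP ≈ -79.7 kPa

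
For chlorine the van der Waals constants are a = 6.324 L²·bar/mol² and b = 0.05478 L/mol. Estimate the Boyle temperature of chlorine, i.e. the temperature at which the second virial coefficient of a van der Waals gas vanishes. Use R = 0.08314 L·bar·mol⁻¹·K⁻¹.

For a van der Waals gas the second virial coefficient B₂ = b − a/(RT) vanishes at T_B = a/(Rb).
T_B = 6.324/(0.08314×0.05478) = 6.324/0.0045544 = 1389 K

T_B ≈ 1389 K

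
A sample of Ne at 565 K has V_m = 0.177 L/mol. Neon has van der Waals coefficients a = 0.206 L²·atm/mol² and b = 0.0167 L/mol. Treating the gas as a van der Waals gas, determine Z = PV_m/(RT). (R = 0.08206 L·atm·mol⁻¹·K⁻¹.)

P = RT/(V_m − b) − a/V_m² = (0.08206)(565)/(0.177 − 0.0167) − 0.206/(0.177)²
  = 46.364/0.16030 − 6.5754 = 289.23 − 6.5754 = 282.65 atm
Z = PV_m/(RT) = (282.65)(0.177)/((0.08206)(565)) = 50.029/46.364 = 1.079

Z ≈ 1.079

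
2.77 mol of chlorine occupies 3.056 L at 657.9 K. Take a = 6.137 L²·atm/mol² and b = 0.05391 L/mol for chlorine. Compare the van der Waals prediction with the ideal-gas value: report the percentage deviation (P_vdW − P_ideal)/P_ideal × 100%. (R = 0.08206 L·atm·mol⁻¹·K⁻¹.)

-5.17 %

Ideal: P_ideal = nRT/V = (2.77)(0.08206)(657.9)/3.056 = 48.9348 atm
vdW: P = nRT/(V − nb) − a n²/V² = 149.545/2.90667 − 47.0886/9.33914 = 51.4489 − 5.04207 = 46.4068 atm
% deviation = (46.4068 − 48.9348)/48.9348 × 100% = -5.17%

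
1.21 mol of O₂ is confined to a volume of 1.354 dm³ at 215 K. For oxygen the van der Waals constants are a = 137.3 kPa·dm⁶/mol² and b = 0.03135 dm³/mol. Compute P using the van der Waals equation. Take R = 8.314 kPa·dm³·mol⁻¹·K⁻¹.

P ≈ 1534 kPa

P = nRT/(V − nb) − a n²/V²
nRT/(V − nb) = (1.21)(8.314)(215)/(1.354 − 1.21×0.03135) = 2162.9/1.3161 = 1643.4 kPa
a n²/V² = (137.3)(1.21)²/(1.354)² = 109.65 kPa
P = 1643.4 − 109.65 = 1534 kPa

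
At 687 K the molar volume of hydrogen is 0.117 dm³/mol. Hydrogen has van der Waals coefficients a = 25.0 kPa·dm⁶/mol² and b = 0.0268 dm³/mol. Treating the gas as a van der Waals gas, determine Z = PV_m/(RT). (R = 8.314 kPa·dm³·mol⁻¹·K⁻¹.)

P = RT/(V_m − b) − a/V_m² = (8.314)(687)/(0.117 − 0.0268) − 25.0/(0.117)²
  = 5711.7/0.090200 − 1826.3 = 63323 − 1826.3 = 61497 kPa
Z = PV_m/(RT) = (61497)(0.117)/((8.314)(687)) = 7195.1/5711.7 = 1.260

Z ≈ 1.260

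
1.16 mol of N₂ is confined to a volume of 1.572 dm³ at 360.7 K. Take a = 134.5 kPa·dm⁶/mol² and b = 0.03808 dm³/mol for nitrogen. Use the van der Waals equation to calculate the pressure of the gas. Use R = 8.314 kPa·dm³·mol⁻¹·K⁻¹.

P = nRT/(V − nb) − a n²/V²
nRT/(V − nb) = (1.16)(8.314)(360.7)/(1.572 − 1.16×0.03808) = 3478.7/1.5278 = 2276.9 kPa
a n²/V² = (134.5)(1.16)²/(1.572)² = 73.237 kPa
P = 2276.9 − 73.237 = 2204 kPa

P ≈ 2204 kPa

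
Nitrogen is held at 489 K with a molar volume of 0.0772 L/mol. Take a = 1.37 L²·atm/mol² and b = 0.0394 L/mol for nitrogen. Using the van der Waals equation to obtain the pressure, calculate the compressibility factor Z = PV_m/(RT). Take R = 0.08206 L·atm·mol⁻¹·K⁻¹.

P = RT/(V_m − b) − a/V_m² = (0.08206)(489)/(0.0772 − 0.0394) − 1.37/(0.0772)²
  = 40.127/0.037800 − 229.87 = 1061.6 − 229.87 = 831.7 atm
Z = PV_m/(RT) = (831.7)(0.0772)/((0.08206)(489)) = 64.207/40.127 = 1.600

Z ≈ 1.600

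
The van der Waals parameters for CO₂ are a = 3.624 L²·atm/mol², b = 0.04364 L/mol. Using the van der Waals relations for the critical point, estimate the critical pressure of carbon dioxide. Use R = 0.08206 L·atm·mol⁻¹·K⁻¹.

For a van der Waals gas, P_c = a/(27b²).
P_c = 3.624/(27×(0.04364)²) = 3.624/0.051420 = 70.48 atm

P_c ≈ 70.48 atm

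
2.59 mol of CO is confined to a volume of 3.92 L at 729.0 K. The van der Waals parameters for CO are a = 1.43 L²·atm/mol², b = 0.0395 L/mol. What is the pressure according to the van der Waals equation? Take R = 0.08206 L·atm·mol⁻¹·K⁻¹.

P ≈ 39.96 atm

P = nRT/(V − nb) − a n²/V²
nRT/(V − nb) = (2.59)(0.08206)(729.0)/(3.92 − 2.59×0.0395) = 154.94/3.8177 = 40.585 atm
a n²/V² = (1.43)(2.59)²/(3.92)² = 0.62426 atm
P = 40.585 − 0.62426 = 39.96 atm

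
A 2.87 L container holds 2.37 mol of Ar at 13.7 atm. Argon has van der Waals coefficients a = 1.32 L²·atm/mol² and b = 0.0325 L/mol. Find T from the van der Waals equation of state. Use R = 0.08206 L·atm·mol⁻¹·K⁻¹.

T = (P + a n²/V²)(V − nb)/(nR)
P + a n²/V² = 13.7 + (1.32)(2.37)²/(2.87)² = 14.600 atm
V − nb = 2.87 − (2.37)(0.0325) = 2.7930 L
T = (14.600)(2.7930)/((2.37)(0.08206)) = 209.7 K

T ≈ 209.7 K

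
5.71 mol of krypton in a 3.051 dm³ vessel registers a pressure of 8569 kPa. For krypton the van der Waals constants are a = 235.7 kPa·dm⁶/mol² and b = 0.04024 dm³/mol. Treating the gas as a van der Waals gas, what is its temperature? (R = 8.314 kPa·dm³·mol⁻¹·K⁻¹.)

T = (P + a n²/V²)(V − nb)/(nR)
P + a n²/V² = 8569 + (235.7)(5.71)²/(3.051)² = 9394.6 kPa
V − nb = 3.051 − (5.71)(0.04024) = 2.8212 dm³
T = (9394.6)(2.8212)/((5.71)(8.314)) = 558.3 K

T ≈ 558.3 K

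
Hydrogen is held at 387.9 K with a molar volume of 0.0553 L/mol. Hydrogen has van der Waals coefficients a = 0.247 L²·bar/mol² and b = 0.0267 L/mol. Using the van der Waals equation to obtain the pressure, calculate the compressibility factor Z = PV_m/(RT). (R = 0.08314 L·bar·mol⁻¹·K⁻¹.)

Z ≈ 1.795

P = RT/(V_m − b) − a/V_m² = (0.08314)(387.9)/(0.0553 − 0.0267) − 0.247/(0.0553)²
  = 32.250/0.028600 − 80.769 = 1127.6 − 80.769 = 1046.8 bar
Z = PV_m/(RT) = (1046.8)(0.0553)/((0.08314)(387.9)) = 57.888/32.250 = 1.795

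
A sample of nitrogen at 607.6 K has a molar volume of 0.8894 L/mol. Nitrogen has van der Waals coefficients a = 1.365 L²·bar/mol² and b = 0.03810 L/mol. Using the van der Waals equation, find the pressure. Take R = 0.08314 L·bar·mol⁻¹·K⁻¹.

P ≈ 57.61 bar

P = RT/(V_m − b) − a/V_m²
RT/(V_m − b) = (0.08314)(607.6)/(0.8894 − 0.03810) = 50.516/0.85130 = 59.340 bar
a/V_m² = 1.365/(0.8894)² = 1.7256 bar
P = 59.340 − 1.7256 = 57.61 bar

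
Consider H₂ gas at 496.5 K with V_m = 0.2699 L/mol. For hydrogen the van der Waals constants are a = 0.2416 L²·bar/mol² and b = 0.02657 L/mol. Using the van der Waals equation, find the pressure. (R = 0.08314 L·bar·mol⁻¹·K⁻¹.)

P ≈ 166.3 bar

P = RT/(V_m − b) − a/V_m²
RT/(V_m − b) = (0.08314)(496.5)/(0.2699 − 0.02657) = 41.279/0.24333 = 169.64 bar
a/V_m² = 0.2416/(0.2699)² = 3.3166 bar
P = 169.64 − 3.3166 = 166.3 bar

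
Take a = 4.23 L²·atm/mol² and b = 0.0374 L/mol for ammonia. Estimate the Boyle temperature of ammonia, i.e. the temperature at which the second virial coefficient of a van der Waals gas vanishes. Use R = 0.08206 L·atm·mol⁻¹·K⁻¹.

T_B ≈ 1378 K

For a van der Waals gas the second virial coefficient B₂ = b − a/(RT) vanishes at T_B = a/(Rb).
T_B = 4.23/(0.08206×0.0374) = 4.23/0.0030690 = 1378 K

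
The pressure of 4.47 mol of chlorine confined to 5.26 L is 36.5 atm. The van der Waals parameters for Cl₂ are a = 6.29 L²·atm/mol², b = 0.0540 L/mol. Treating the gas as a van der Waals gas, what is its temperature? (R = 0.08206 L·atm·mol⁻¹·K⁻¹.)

T ≈ 561.5 K

T = (P + a n²/V²)(V − nb)/(nR)
P + a n²/V² = 36.5 + (6.29)(4.47)²/(5.26)² = 41.042 atm
V − nb = 5.26 − (4.47)(0.0540) = 5.0186 L
T = (41.042)(5.0186)/((4.47)(0.08206)) = 561.5 K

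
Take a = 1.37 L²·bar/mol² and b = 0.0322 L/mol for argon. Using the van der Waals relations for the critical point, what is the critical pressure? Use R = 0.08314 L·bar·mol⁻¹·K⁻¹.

P_c ≈ 48.94 bar

For a van der Waals gas, P_c = a/(27b²).
P_c = 1.37/(27×(0.0322)²) = 1.37/0.027995 = 48.94 bar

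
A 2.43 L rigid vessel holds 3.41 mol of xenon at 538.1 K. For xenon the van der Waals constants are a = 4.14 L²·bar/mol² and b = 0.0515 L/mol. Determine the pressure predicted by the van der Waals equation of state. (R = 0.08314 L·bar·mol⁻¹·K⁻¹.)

P ≈ 59.52 bar

P = nRT/(V − nb) − a n²/V²
nRT/(V − nb) = (3.41)(0.08314)(538.1)/(2.43 − 3.41×0.0515) = 152.56/2.2544 = 67.672 bar
a n²/V² = (4.14)(3.41)²/(2.43)² = 8.1526 bar
P = 67.672 − 8.1526 = 59.52 bar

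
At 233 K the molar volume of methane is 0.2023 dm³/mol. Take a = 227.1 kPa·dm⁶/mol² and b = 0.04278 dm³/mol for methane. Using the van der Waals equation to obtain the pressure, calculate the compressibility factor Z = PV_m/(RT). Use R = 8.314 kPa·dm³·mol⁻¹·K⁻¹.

P = RT/(V_m − b) − a/V_m² = (8.314)(233)/(0.2023 − 0.04278) − 227.1/(0.2023)²
  = 1937.2/0.15952 − 5549.1 = 12144 − 5549.1 = 6595 kPa
Z = PV_m/(RT) = (6595)(0.2023)/((8.314)(233)) = 1334.2/1937.2 = 0.6887

Z ≈ 0.6887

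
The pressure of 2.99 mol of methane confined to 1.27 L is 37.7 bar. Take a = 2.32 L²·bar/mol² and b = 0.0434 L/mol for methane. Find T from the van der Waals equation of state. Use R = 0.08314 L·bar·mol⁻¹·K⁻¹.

T ≈ 231.9 K

T = (P + a n²/V²)(V − nb)/(nR)
P + a n²/V² = 37.7 + (2.32)(2.99)²/(1.27)² = 50.559 bar
V − nb = 1.27 − (2.99)(0.0434) = 1.1402 L
T = (50.559)(1.1402)/((2.99)(0.08314)) = 231.9 K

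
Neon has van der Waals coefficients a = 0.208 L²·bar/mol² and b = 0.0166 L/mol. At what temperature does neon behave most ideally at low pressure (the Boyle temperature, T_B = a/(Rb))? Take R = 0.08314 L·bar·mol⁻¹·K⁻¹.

For a van der Waals gas the second virial coefficient B₂ = b − a/(RT) vanishes at T_B = a/(Rb).
T_B = 0.208/(0.08314×0.0166) = 0.208/0.0013801 = 150.7 K

T_B ≈ 150.7 K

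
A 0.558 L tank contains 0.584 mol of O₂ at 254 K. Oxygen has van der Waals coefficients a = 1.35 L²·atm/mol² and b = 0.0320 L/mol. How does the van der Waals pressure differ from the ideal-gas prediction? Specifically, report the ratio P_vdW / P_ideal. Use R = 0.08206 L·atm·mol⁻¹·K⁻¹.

P_vdW / P_ideal ≈ 0.9669

Ideal: P_ideal = nRT/V = (0.584)(0.08206)(254)/0.558 = 21.8144 atm
vdW: P = nRT/(V − nb) − a n²/V² = 12.1725/0.539312 − 0.460426/0.311364 = 22.5704 − 1.47874 = 21.0917 atm
Ratio = 21.0917/21.8144 = 0.9669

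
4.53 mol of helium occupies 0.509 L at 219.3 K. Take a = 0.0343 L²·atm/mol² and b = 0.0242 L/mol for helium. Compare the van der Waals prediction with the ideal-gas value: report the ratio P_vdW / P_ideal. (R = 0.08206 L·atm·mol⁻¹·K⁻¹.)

P_vdW / P_ideal ≈ 1.258

Ideal: P_ideal = nRT/V = (4.53)(0.08206)(219.3)/0.509 = 160.159 atm
vdW: P = nRT/(V − nb) − a n²/V² = 81.5208/0.399374 − 0.703867/0.259081 = 204.121 − 2.71678 = 201.404 atm
Ratio = 201.404/160.159 = 1.258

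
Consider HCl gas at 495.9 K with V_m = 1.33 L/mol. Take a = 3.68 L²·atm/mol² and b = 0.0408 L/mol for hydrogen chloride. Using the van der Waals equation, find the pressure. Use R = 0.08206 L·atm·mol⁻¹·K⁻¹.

P ≈ 29.48 atm

P = RT/(V_m − b) − a/V_m²
RT/(V_m − b) = (0.08206)(495.9)/(1.33 − 0.0408) = 40.694/1.2892 = 31.565 atm
a/V_m² = 3.68/(1.33)² = 2.0804 atm
P = 31.565 − 2.0804 = 29.48 atm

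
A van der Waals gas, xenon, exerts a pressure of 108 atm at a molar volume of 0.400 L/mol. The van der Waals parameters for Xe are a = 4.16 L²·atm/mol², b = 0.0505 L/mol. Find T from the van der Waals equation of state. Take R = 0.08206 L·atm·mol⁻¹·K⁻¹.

T ≈ 570.7 K

T = (P + a/V_m²)(V_m − b)/R
P + a/V_m² = 108 + 4.16/(0.400)² = 134.00 atm
V_m − b = 0.400 − 0.0505 = 0.34950 L/mol
T = (134.00)(0.34950)/0.08206 = 570.7 K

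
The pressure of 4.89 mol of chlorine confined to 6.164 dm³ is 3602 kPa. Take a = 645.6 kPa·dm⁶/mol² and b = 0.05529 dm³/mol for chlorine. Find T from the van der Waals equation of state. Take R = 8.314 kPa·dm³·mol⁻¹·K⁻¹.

T ≈ 581.1 K

T = (P + a n²/V²)(V − nb)/(nR)
P + a n²/V² = 3602 + (645.6)(4.89)²/(6.164)² = 4008.3 kPa
V − nb = 6.164 − (4.89)(0.05529) = 5.8936 dm³
T = (4008.3)(5.8936)/((4.89)(8.314)) = 581.1 K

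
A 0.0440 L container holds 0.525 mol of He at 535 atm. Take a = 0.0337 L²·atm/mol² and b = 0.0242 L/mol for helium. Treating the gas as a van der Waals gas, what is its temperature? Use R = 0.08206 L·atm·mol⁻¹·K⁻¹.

T = (P + a n²/V²)(V − nb)/(nR)
P + a n²/V² = 535 + (0.0337)(0.525)²/(0.0440)² = 539.80 atm
V − nb = 0.0440 − (0.525)(0.0242) = 0.031295 L
T = (539.80)(0.031295)/((0.525)(0.08206)) = 392.1 K

T ≈ 392.1 K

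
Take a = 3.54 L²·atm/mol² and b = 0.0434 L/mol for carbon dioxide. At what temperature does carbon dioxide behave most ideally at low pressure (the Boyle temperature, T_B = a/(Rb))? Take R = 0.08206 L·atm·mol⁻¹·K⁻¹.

T_B ≈ 994.0 K

For a van der Waals gas the second virial coefficient B₂ = b − a/(RT) vanishes at T_B = a/(Rb).
T_B = 3.54/(0.08206×0.0434) = 3.54/0.0035614 = 994.0 K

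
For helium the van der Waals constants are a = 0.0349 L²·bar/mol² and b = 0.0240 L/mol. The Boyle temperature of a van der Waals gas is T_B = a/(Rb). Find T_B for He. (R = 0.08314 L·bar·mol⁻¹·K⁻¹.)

T_B ≈ 17.49 K

For a van der Waals gas the second virial coefficient B₂ = b − a/(RT) vanishes at T_B = a/(Rb).
T_B = 0.0349/(0.08314×0.0240) = 0.0349/0.0019954 = 17.49 K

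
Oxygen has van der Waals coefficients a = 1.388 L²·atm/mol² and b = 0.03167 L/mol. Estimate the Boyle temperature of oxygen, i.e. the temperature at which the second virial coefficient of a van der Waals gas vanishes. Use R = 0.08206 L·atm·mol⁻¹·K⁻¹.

T_B ≈ 534.1 K

For a van der Waals gas the second virial coefficient B₂ = b − a/(RT) vanishes at T_B = a/(Rb).
T_B = 1.388/(0.08206×0.03167) = 1.388/0.0025988 = 534.1 K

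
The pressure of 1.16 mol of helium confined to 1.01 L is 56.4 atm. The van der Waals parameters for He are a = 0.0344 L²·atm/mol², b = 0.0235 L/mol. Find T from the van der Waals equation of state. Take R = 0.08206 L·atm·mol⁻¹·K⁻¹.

T ≈ 582.7 K

T = (P + a n²/V²)(V − nb)/(nR)
P + a n²/V² = 56.4 + (0.0344)(1.16)²/(1.01)² = 56.445 atm
V − nb = 1.01 − (1.16)(0.0235) = 0.98274 L
T = (56.445)(0.98274)/((1.16)(0.08206)) = 582.7 K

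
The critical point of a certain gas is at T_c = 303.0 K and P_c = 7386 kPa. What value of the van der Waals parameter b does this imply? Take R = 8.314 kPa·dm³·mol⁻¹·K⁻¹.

From T_c = 8a/(27Rb) and P_c = a/(27b²): b = R T_c/(8 P_c).
b = (8.314)(303.0)/(8×7386) = 2519.1/59088 = 0.04263 dm³/mol

b ≈ 0.04263 dm³/mol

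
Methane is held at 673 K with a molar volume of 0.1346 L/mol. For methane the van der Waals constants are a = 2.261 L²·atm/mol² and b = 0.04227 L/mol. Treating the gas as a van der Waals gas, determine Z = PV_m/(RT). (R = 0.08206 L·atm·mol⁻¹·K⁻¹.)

Z ≈ 1.154

P = RT/(V_m − b) − a/V_m² = (0.08206)(673)/(0.1346 − 0.04227) − 2.261/(0.1346)²
  = 55.226/0.092330 − 124.80 = 598.14 − 124.80 = 473.34 atm
Z = PV_m/(RT) = (473.34)(0.1346)/((0.08206)(673)) = 63.712/55.226 = 1.154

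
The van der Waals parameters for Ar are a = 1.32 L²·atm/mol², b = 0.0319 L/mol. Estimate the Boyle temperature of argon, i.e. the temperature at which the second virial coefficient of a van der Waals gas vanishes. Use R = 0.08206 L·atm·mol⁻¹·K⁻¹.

For a van der Waals gas the second virial coefficient B₂ = b − a/(RT) vanishes at T_B = a/(Rb).
T_B = 1.32/(0.08206×0.0319) = 1.32/0.0026177 = 504.3 K

T_B ≈ 504.3 K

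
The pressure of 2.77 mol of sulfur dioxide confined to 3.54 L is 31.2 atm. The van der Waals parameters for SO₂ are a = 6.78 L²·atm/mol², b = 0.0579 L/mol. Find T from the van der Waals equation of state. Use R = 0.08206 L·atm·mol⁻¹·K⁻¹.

T ≈ 525.6 K

T = (P + a n²/V²)(V − nb)/(nR)
P + a n²/V² = 31.2 + (6.78)(2.77)²/(3.54)² = 35.351 atm
V − nb = 3.54 − (2.77)(0.0579) = 3.3796 L
T = (35.351)(3.3796)/((2.77)(0.08206)) = 525.6 K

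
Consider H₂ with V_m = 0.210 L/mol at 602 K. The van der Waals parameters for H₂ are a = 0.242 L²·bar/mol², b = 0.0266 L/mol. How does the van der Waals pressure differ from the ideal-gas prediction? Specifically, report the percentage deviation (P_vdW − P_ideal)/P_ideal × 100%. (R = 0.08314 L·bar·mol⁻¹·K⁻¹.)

12.20 %

Ideal: P_ideal = RT/V_m = (0.08314)(602)/0.210 = 238.335 bar
vdW: P = RT/(V_m − b) − a/V_m² = 50.0503/0.183400 − 0.242/0.0441000 = 272.902 − 5.48753 = 267.414 bar
% deviation = (267.414 − 238.335)/238.335 × 100% = 12.20%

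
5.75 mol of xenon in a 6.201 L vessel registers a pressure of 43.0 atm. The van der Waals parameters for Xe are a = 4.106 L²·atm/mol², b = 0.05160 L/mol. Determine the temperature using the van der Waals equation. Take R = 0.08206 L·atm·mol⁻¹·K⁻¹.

T ≈ 582.2 K

T = (P + a n²/V²)(V − nb)/(nR)
P + a n²/V² = 43.0 + (4.106)(5.75)²/(6.201)² = 46.530 atm
V − nb = 6.201 − (5.75)(0.05160) = 5.9043 L
T = (46.530)(5.9043)/((5.75)(0.08206)) = 582.2 K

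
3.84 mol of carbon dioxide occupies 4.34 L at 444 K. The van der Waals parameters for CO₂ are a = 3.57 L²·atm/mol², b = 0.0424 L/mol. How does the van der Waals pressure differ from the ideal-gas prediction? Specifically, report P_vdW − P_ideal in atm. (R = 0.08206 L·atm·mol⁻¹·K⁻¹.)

Ideal: P_ideal = nRT/V = (3.84)(0.08206)(444)/4.34 = 32.2371 atm
vdW: P = nRT/(V − nb) − a n²/V² = 139.909/4.17718 − 52.6418/18.8356 = 33.4936 − 2.79480 = 30.6988 atm
ΔP = 30.6988 − 32.2371 = -1.538 atm

ΔP ≈ -1.538 atm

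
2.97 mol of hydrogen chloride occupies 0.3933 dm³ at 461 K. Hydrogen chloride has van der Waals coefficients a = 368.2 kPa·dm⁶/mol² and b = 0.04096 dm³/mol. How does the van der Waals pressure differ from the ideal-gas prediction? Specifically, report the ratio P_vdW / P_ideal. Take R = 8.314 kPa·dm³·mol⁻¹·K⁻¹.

Ideal: P_ideal = nRT/V = (2.97)(8.314)(461)/0.3933 = 28943.0 kPa
vdW: P = nRT/(V − nb) − a n²/V² = 11383.3/0.271649 − 3247.86/0.154685 = 41904.4 − 20996.6 = 20907.8 kPa
Ratio = 20907.8/28943.0 = 0.7224

P_vdW / P_ideal ≈ 0.7224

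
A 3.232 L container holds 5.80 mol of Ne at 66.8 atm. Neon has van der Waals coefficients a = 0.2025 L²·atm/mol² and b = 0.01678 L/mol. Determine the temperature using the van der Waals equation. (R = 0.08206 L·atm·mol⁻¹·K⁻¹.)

T = (P + a n²/V²)(V − nb)/(nR)
P + a n²/V² = 66.8 + (0.2025)(5.80)²/(3.232)² = 67.452 atm
V − nb = 3.232 − (5.80)(0.01678) = 3.1347 L
T = (67.452)(3.1347)/((5.80)(0.08206)) = 444.3 K

T ≈ 444.3 K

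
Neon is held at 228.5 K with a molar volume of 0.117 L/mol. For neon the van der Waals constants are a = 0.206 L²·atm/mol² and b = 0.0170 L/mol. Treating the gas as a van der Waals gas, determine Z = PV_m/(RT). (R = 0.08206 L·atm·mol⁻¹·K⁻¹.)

P = RT/(V_m − b) − a/V_m² = (0.08206)(228.5)/(0.117 − 0.0170) − 0.206/(0.117)²
  = 18.751/0.10000 − 15.049 = 187.51 − 15.049 = 172.46 atm
Z = PV_m/(RT) = (172.46)(0.117)/((0.08206)(228.5)) = 20.178/18.751 = 1.076

Z ≈ 1.076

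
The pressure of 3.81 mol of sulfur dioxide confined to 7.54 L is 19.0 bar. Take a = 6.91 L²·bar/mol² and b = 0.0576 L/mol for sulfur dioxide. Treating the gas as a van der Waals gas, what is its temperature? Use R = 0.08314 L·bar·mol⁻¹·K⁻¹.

T = (P + a n²/V²)(V − nb)/(nR)
P + a n²/V² = 19.0 + (6.91)(3.81)²/(7.54)² = 20.764 bar
V − nb = 7.54 − (3.81)(0.0576) = 7.3205 L
T = (20.764)(7.3205)/((3.81)(0.08314)) = 479.9 K

T ≈ 479.9 K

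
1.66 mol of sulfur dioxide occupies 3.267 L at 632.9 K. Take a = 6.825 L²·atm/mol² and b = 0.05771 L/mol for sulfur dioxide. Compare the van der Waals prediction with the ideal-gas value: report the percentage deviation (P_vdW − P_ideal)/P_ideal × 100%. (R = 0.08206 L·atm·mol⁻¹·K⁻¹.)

-3.66 %

Ideal: P_ideal = nRT/V = (1.66)(0.08206)(632.9)/3.267 = 26.3892 atm
vdW: P = nRT/(V − nb) − a n²/V² = 86.2134/3.17120 − 18.8070/10.6733 = 27.1864 − 1.76206 = 25.4243 atm
% deviation = (25.4243 − 26.3892)/26.3892 × 100% = -3.66%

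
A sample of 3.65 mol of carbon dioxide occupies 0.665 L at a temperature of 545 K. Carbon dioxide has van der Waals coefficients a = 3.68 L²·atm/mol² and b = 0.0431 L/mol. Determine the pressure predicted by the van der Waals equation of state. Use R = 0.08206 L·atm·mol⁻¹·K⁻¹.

P = nRT/(V − nb) − a n²/V²
nRT/(V − nb) = (3.65)(0.08206)(545)/(0.665 − 3.65×0.0431) = 163.24/0.50769 = 321.53 atm
a n²/V² = (3.68)(3.65)²/(0.665)² = 110.86 atm
P = 321.53 − 110.86 = 210.7 atm

P ≈ 210.7 atm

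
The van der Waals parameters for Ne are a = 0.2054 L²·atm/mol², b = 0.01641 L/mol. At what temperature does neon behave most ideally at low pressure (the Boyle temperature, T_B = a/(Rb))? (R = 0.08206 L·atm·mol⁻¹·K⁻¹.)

For a van der Waals gas the second virial coefficient B₂ = b − a/(RT) vanishes at T_B = a/(Rb).
T_B = 0.2054/(0.08206×0.01641) = 0.2054/0.0013466 = 152.5 K

T_B ≈ 152.5 K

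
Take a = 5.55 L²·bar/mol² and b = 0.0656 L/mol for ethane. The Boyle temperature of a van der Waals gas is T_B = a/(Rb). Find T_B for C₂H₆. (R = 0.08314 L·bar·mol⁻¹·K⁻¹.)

T_B ≈ 1018 K

For a van der Waals gas the second virial coefficient B₂ = b − a/(RT) vanishes at T_B = a/(Rb).
T_B = 5.55/(0.08314×0.0656) = 5.55/0.0054540 = 1018 K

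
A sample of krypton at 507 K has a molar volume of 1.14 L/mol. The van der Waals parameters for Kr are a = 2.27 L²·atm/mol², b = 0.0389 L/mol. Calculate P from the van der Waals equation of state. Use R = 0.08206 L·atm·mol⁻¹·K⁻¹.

P = RT/(V_m − b) − a/V_m²
RT/(V_m − b) = (0.08206)(507)/(1.14 − 0.0389) = 41.604/1.1011 = 37.784 atm
a/V_m² = 2.27/(1.14)² = 1.7467 atm
P = 37.784 − 1.7467 = 36.04 atm

P ≈ 36.04 atm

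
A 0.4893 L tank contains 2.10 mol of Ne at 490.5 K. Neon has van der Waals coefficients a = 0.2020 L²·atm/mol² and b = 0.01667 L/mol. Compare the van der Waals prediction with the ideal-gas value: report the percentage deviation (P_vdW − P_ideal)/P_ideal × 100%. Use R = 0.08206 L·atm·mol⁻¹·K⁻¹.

Ideal: P_ideal = nRT/V = (2.10)(0.08206)(490.5)/0.4893 = 172.749 atm
vdW: P = nRT/(V − nb) − a n²/V² = 84.5259/0.454293 − 0.890820/0.239414 = 186.060 − 3.72084 = 182.339 atm
% deviation = (182.339 − 172.749)/172.749 × 100% = 5.55%

5.55 %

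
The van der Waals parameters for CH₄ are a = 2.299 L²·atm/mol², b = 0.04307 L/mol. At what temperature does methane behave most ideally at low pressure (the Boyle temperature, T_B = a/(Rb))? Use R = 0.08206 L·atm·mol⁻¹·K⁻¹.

For a van der Waals gas the second virial coefficient B₂ = b − a/(RT) vanishes at T_B = a/(Rb).
T_B = 2.299/(0.08206×0.04307) = 2.299/0.0035343 = 650.5 K

T_B ≈ 650.5 K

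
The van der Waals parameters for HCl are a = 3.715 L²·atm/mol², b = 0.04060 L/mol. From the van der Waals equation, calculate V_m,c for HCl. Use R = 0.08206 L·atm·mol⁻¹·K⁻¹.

V_m,c ≈ 0.1218 L/mol

For a van der Waals gas, V_m,c = 3b.
V_m,c = 3×0.04060 = 0.1218 L/mol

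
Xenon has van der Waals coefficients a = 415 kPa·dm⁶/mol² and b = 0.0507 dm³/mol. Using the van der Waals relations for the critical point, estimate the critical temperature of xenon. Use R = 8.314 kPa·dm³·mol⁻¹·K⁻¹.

For a van der Waals gas, T_c = 8a/(27Rb).
T_c = 8×415/(27×8.314×0.0507) = 3320.0/11.381 = 291.7 K

T_c ≈ 291.7 K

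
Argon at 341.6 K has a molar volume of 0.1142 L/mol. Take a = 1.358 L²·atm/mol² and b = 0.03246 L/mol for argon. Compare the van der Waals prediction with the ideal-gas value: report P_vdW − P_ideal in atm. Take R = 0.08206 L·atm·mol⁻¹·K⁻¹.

Ideal: P_ideal = RT/V_m = (0.08206)(341.6)/0.1142 = 245.461 atm
vdW: P = RT/(V_m − b) − a/V_m² = 28.0317/0.0817400 − 1.358/0.0130416 = 342.937 − 104.128 = 238.809 atm
ΔP = 238.809 − 245.461 = -6.65 atm

ΔP ≈ -6.65 atm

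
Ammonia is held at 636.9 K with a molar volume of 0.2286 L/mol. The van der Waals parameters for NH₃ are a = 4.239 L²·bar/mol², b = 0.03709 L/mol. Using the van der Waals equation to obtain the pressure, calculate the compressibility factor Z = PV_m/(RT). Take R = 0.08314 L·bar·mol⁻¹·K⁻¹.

P = RT/(V_m − b) − a/V_m² = (0.08314)(636.9)/(0.2286 − 0.03709) − 4.239/(0.2286)²
  = 52.952/0.19151 − 81.117 = 276.50 − 81.117 = 195.38 bar
Z = PV_m/(RT) = (195.38)(0.2286)/((0.08314)(636.9)) = 44.664/52.952 = 0.8435

Z ≈ 0.8435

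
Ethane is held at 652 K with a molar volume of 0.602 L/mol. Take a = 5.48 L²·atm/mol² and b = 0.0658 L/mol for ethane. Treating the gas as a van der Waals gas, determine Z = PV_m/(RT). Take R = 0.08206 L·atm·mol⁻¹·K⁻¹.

P = RT/(V_m − b) − a/V_m² = (0.08206)(652)/(0.602 − 0.0658) − 5.48/(0.602)²
  = 53.503/0.53620 − 15.121 = 99.782 − 15.121 = 84.661 atm
Z = PV_m/(RT) = (84.661)(0.602)/((0.08206)(652)) = 50.966/53.503 = 0.9526

Z ≈ 0.9526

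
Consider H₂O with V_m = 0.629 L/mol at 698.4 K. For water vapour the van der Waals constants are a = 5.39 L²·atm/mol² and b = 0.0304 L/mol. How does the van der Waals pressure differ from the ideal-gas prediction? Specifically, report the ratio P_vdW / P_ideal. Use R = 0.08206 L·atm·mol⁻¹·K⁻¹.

P_vdW / P_ideal ≈ 0.9013

Ideal: P_ideal = RT/V_m = (0.08206)(698.4)/0.629 = 91.1140 atm
vdW: P = RT/(V_m − b) − a/V_m² = 57.3107/0.598600 − 5.39/0.395641 = 95.7412 − 13.6235 = 82.1177 atm
Ratio = 82.1177/91.1140 = 0.9013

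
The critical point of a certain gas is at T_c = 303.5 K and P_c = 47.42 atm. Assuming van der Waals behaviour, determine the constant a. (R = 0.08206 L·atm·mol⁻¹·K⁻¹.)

From T_c = 8a/(27Rb) and P_c = a/(27b²): a = 27 R² T_c²/(64 P_c).
a = 27×(0.08206)²×(303.5)²/(64×47.42) = 16747/3034.9 = 5.518 L²·atm/mol²

a ≈ 5.518 L²·atm/mol²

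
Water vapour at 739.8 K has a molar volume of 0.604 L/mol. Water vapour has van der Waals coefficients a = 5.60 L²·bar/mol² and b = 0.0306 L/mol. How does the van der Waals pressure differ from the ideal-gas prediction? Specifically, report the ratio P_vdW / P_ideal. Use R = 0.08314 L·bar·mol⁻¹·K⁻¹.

Ideal: P_ideal = RT/V_m = (0.08314)(739.8)/0.604 = 101.833 bar
vdW: P = RT/(V_m − b) − a/V_m² = 61.5070/0.573400 − 5.60/0.364816 = 107.267 − 15.3502 = 91.917 bar
Ratio = 91.917/101.833 = 0.9026

P_vdW / P_ideal ≈ 0.9026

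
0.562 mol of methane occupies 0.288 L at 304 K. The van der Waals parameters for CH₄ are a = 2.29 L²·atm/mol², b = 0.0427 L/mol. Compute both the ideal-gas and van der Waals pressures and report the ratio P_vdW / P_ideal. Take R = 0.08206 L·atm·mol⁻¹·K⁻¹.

Ideal: P_ideal = nRT/V = (0.562)(0.08206)(304)/0.288 = 48.6798 atm
vdW: P = nRT/(V − nb) − a n²/V² = 14.0198/0.264003 − 0.723283/0.0829440 = 53.1047 − 8.72014 = 44.3846 atm
Ratio = 44.3846/48.6798 = 0.9118

P_vdW / P_ideal ≈ 0.9118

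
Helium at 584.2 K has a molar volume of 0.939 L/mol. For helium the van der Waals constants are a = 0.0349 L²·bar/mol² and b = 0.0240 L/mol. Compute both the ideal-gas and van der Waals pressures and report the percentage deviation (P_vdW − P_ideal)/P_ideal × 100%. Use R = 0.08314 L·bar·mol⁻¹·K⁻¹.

Ideal: P_ideal = RT/V_m = (0.08314)(584.2)/0.939 = 51.7257 bar
vdW: P = RT/(V_m − b) − a/V_m² = 48.5704/0.915000 − 0.0349/0.881721 = 53.0824 − 0.0395817 = 53.0428 bar
% deviation = (53.0428 − 51.7257)/51.7257 × 100% = 2.55%

2.55 %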